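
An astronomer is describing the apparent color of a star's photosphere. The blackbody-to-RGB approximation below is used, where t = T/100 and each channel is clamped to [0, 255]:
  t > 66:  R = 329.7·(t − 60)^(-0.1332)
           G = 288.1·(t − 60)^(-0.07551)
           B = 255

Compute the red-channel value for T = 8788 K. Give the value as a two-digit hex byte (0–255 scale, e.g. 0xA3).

0xD4

t = 8788/100 = 87.88; the t > 66 branch applies.
R = 329.7·(87.88 − 60)^(-0.1332) = 329.7·27.88^(-0.1332) = 329.7·0.64193 = 211.644.
Rounded: 212; in hex, 0xD4.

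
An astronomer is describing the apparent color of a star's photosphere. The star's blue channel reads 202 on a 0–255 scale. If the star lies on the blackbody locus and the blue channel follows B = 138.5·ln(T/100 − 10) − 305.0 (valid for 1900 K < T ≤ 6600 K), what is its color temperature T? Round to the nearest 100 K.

ln(t − 10) = (202 + 305.0) / 138.5 = 3.6606.
t − 10 = e^3.6606 = 38.887, so t = 48.887.
T = 100·t = 4889 K → 4900 K to the nearest 100 K.

4900 K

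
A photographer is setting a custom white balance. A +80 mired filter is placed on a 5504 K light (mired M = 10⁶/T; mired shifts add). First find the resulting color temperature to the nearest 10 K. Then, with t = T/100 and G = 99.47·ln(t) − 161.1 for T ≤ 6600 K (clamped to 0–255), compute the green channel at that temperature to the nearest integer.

M_in = 10⁶/5504 = 181.69; M_out = 181.69 + (+80) = 261.69.
T_out = 10⁶/261.69 = 3821.4 K → 3820 K; t = 38.2.
G = 99.47·ln 38.2 − 161.1 = 99.47·3.6428 − 161.1 = 201.253.
Rounded: 201.

201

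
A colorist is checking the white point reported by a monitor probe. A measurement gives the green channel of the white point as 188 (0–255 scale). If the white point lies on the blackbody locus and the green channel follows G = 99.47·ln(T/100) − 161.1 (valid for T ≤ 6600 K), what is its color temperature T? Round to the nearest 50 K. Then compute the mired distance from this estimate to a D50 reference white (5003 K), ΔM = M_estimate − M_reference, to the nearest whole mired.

+99 mireds

ln t = (188 + 161.1) / 99.47 = 3.5096.
t = e^3.5096 = 33.435.
T = 100·t = 3343 K → 3350 K to the nearest 50 K.
M_estimate = 10⁶/3350 = 298.51; M_reference = 10⁶/5003 = 199.88.
ΔM = 298.51 − 199.88 = 98.63 → +99 mireds.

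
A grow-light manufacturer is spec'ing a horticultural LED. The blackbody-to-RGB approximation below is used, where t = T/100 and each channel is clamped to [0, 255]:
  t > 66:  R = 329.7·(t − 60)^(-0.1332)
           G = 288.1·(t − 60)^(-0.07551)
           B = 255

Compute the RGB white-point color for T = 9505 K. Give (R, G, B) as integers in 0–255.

(205, 220, 255)

t = 9505/100 = 95.05; the t > 66 branch applies.
R = 329.7·(95.05 − 60)^(-0.1332) = 329.7·35.05^(-0.1332) = 329.7·0.62266 = 205.289.
G = 288.1·(95.05 − 60)^(-0.07551) = 288.1·35.05^(-0.07551) = 288.1·0.76447 = 220.244.
B = 255 by definition for t > 66.
Rounded: (205, 220, 255).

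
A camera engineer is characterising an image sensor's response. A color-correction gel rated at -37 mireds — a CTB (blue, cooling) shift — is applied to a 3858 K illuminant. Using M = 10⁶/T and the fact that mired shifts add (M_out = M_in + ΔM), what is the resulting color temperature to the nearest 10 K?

M_in = 10⁶/3858 = 259.20 mireds.
M_out = 259.20 + (-37) = 222.20 mireds.
T_out = 10⁶/222.20 = 4500.4 K → 4500 K.

4500 K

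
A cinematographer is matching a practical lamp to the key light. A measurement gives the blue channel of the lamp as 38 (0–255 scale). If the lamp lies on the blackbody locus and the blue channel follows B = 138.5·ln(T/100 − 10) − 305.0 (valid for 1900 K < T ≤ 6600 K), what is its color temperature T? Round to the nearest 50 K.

ln(t − 10) = (38 + 305.0) / 138.5 = 2.4765.
t − 10 = e^2.4765 = 11.900, so t = 21.900.
T = 100·t = 2190 K → 2200 K to the nearest 50 K.

2200 K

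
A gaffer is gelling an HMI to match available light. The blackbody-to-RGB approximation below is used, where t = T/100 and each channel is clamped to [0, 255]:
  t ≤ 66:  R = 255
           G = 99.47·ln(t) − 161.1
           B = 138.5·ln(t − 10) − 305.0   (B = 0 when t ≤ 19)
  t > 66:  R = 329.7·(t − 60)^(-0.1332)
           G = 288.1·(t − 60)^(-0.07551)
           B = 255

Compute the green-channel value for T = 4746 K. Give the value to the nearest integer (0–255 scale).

t = 4746/100 = 47.46; the t ≤ 66 branch applies.
G = 99.47·ln 47.46 − 161.1 = 99.47·3.8599 − 161.1 = 222.843.
Rounded: 223.

223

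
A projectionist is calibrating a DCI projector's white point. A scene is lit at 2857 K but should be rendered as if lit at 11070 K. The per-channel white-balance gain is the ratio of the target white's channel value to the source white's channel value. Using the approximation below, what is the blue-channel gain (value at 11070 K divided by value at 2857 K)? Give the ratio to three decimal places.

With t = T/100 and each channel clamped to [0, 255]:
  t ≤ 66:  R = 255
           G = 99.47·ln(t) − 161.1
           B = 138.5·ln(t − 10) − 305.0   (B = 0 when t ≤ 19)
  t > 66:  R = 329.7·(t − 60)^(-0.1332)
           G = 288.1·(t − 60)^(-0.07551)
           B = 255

2.559

At 2857 K (t = 28.57):
  B = 138.5·ln(28.57 − 10) − 305.0 = 138.5·ln 18.57 − 305.0 = 138.5·2.9215 − 305.0 = 99.634.
At 11070 K (t = 110.7):
  B = 255 by definition for t > 66.
Gain = 255.000 / 99.634 = 2.5594 → 2.559.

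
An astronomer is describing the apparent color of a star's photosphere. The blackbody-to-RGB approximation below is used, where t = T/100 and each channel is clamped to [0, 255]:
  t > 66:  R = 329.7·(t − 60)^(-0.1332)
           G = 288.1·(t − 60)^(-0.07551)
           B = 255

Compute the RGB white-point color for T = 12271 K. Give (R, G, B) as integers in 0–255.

(190, 211, 255)

t = 12271/100 = 122.71; the t > 66 branch applies.
R = 329.7·(122.71 − 60)^(-0.1332) = 329.7·62.71^(-0.1332) = 329.7·0.57623 = 189.983.
G = 288.1·(122.71 − 60)^(-0.07551) = 288.1·62.71^(-0.07551) = 288.1·0.73162 = 210.779.
B = 255 by definition for t > 66.
Rounded: (190, 211, 255).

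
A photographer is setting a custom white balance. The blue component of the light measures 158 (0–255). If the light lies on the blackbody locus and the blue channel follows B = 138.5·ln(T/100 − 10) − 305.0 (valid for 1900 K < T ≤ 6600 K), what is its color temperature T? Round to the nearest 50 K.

3850 K

ln(t − 10) = (158 + 305.0) / 138.5 = 3.3430.
t − 10 = e^3.3430 = 28.303, so t = 38.303.
T = 100·t = 3830 K → 3850 K to the nearest 50 K.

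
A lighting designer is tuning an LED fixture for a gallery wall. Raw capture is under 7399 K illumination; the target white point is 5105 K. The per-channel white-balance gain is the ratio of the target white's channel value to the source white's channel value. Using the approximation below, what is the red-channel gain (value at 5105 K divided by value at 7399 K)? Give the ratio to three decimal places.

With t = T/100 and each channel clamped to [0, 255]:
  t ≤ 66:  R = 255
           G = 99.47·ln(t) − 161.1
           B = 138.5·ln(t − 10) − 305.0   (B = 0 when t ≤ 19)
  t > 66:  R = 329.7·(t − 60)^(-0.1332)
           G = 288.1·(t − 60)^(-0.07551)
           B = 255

1.099

At 7399 K (t = 73.99):
  R = 329.7·(73.99 − 60)^(-0.1332) = 329.7·13.99^(-0.1332) = 329.7·0.70368 = 232.004.
At 5105 K (t = 51.05):
  R = 255 by definition for t ≤ 66.
Gain = 255.000 / 232.004 = 1.0991 → 1.099.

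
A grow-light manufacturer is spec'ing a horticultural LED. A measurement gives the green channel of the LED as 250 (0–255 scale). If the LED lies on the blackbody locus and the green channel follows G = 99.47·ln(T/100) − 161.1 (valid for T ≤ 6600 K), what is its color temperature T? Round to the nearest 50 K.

ln t = (250 + 161.1) / 99.47 = 4.1329.
t = e^4.1329 = 62.359.
T = 100·t = 6236 K → 6250 K to the nearest 50 K.

6250 K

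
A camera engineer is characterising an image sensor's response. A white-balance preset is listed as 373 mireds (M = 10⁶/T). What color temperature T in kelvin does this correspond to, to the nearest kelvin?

2681 K

T = 10⁶ / 373 = 2680.97 K → 2681 K.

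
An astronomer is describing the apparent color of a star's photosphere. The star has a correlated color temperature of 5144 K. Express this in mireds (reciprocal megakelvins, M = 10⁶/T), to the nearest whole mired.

M = 10⁶ / 5144 = 194.401 → 194 mireds.

194 mireds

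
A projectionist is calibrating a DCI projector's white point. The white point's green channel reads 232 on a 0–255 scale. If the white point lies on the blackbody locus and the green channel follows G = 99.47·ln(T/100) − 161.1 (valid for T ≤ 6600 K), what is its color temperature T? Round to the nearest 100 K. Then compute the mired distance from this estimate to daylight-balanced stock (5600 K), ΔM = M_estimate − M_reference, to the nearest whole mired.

+14 mireds

ln t = (232 + 161.1) / 99.47 = 3.9519.
t = e^3.9519 = 52.036.
T = 100·t = 5204 K → 5200 K to the nearest 100 K.
M_estimate = 10⁶/5200 = 192.31; M_reference = 10⁶/5600 = 178.57.
ΔM = 192.31 − 178.57 = 13.74 → +14 mireds.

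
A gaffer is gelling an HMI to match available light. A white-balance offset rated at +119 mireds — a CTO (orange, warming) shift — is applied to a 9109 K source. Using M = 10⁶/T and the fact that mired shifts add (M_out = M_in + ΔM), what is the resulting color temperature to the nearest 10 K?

4370 K

M_in = 10⁶/9109 = 109.78 mireds.
M_out = 109.78 + (+119) = 228.78 mireds.
T_out = 10⁶/228.78 = 4371.0 K → 4370 K.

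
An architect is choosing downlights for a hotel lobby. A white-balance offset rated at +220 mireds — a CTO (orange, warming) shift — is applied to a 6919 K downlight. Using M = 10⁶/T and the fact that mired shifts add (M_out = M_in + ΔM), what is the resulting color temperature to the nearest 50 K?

M_in = 10⁶/6919 = 144.53 mireds.
M_out = 144.53 + (+220) = 364.53 mireds.
T_out = 10⁶/364.53 = 2743.3 K → 2750 K.

2750 K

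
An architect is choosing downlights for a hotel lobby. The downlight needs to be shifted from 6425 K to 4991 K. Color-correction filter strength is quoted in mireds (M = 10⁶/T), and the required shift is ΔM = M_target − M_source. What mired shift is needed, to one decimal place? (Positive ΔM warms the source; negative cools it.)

+44.7 mireds

M_source = 10⁶/6425 = 155.642; M_target = 10⁶/4991 = 200.361.
ΔM = 200.361 − 155.642 = 44.719 → +44.7 mireds, a warming shift.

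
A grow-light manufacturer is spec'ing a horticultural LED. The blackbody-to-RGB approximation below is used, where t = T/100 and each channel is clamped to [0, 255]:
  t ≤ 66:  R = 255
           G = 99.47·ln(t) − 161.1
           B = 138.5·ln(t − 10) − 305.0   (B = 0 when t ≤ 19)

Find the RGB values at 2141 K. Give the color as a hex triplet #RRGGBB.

t = 2141/100 = 21.41; the t ≤ 66 branch applies.
R = 255 by definition for t ≤ 66.
G = 99.47·ln 21.41 − 161.1 = 99.47·3.0639 − 161.1 = 143.662.
B = 138.5·ln(21.41 − 10) − 305.0 = 138.5·ln 11.41 − 305.0 = 138.5·2.4345 − 305.0 = 32.177.
Rounded: (255, 144, 32).
In hex: #FF9020.

#FF9020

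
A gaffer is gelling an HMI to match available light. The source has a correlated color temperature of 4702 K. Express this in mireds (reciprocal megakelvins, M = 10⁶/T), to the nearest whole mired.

213 mireds

M = 10⁶ / 4702 = 212.675 → 213 mireds.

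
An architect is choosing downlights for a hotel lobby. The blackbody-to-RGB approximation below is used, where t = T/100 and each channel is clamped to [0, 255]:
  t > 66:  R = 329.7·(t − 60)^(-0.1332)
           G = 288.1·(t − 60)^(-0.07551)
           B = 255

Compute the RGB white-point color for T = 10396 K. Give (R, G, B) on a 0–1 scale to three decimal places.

t = 10396/100 = 103.96; the t > 66 branch applies.
R = 329.7·(103.96 − 60)^(-0.1332) = 329.7·43.96^(-0.1332) = 329.7·0.60415 = 199.188.
G = 288.1·(103.96 − 60)^(-0.07551) = 288.1·43.96^(-0.07551) = 288.1·0.75151 = 216.509.
B = 255 by definition for t > 66.
Dividing each by 255: (0.7811, 0.8491, 1.0000) → (0.781, 0.849, 1.000).

(0.781, 0.849, 1.000)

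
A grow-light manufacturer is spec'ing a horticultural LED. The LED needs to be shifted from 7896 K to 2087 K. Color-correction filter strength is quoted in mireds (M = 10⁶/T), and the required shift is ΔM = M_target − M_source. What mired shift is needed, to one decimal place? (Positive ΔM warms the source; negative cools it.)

M_source = 10⁶/7896 = 126.646; M_target = 10⁶/2087 = 479.157.
ΔM = 479.157 − 126.646 = 352.510 → +352.5 mireds, a warming shift.

+352.5 mireds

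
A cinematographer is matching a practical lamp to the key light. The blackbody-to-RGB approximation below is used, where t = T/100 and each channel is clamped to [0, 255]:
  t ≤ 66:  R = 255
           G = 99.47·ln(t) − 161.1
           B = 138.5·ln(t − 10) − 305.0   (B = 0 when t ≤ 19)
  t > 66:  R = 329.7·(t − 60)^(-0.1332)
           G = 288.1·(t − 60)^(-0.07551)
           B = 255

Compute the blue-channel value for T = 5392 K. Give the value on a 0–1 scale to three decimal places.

0.858

t = 5392/100 = 53.92; the t ≤ 66 branch applies.
B = 138.5·ln(53.92 − 10) − 305.0 = 138.5·ln 43.92 − 305.0 = 138.5·3.7824 − 305.0 = 218.858.
On a 0–1 scale: 218.858/255 = 0.8583 → 0.858.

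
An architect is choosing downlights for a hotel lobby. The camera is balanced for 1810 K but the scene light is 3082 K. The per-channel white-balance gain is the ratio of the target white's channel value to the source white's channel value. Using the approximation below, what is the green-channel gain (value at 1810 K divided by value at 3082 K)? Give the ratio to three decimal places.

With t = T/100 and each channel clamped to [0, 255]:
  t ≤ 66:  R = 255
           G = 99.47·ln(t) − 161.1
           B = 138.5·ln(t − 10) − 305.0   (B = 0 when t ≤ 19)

0.706

At 3082 K (t = 30.82):
  G = 99.47·ln 30.82 − 161.1 = 99.47·3.4282 − 161.1 = 179.899.
At 1810 K (t = 18.1):
  G = 99.47·ln 18.1 − 161.1 = 99.47·2.8959 − 161.1 = 126.956.
Gain = 126.956 / 179.899 = 0.7057 → 0.706.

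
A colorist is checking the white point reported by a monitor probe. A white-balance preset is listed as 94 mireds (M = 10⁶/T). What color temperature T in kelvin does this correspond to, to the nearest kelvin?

10638 K

T = 10⁶ / 94 = 10638.30 K → 10638 K.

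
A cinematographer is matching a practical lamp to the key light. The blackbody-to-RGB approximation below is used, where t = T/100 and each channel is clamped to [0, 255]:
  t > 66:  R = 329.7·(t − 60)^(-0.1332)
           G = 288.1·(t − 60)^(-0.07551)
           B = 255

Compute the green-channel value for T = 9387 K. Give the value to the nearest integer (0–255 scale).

221

t = 9387/100 = 93.87; the t > 66 branch applies.
G = 288.1·(93.87 − 60)^(-0.07551) = 288.1·33.87^(-0.07551) = 288.1·0.76645 = 220.814.
Rounded: 221.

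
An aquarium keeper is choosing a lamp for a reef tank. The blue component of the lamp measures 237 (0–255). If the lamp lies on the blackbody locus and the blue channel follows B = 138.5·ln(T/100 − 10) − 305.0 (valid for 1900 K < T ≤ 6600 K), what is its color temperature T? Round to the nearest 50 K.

ln(t − 10) = (237 + 305.0) / 138.5 = 3.9134.
t − 10 = e^3.9134 = 50.067, so t = 60.067.
T = 100·t = 6007 K → 6000 K to the nearest 50 K.

6000 K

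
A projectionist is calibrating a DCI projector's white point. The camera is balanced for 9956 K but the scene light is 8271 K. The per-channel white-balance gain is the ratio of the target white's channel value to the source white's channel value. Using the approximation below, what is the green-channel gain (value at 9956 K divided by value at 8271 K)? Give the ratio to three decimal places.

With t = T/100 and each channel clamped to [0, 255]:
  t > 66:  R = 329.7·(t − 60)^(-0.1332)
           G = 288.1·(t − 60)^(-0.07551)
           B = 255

0.959

At 8271 K (t = 82.71):
  G = 288.1·(82.71 − 60)^(-0.07551) = 288.1·22.71^(-0.07551) = 288.1·0.78994 = 227.581.
At 9956 K (t = 99.56):
  G = 288.1·(99.56 − 60)^(-0.07551) = 288.1·39.56^(-0.07551) = 288.1·0.75751 = 218.240.
Gain = 218.240 / 227.581 = 0.9590 → 0.959.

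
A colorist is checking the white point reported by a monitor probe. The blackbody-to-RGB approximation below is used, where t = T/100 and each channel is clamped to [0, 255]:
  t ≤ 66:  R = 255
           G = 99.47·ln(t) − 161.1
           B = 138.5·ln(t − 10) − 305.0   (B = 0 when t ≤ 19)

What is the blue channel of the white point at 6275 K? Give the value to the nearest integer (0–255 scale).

t = 6275/100 = 62.75; the t ≤ 66 branch applies.
B = 138.5·ln(62.75 − 10) − 305.0 = 138.5·ln 52.75 − 305.0 = 138.5·3.9656 − 305.0 = 244.231.
Rounded: 244.

244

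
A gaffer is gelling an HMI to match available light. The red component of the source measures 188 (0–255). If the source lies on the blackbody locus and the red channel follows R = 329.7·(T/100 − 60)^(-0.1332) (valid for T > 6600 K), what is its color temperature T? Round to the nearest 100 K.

(t − 60)^(-0.1332) = 188/329.7 = 0.57022.
t − 60 = 0.57022^(1/-0.1332) = 0.57022^(-7.508) = 67.848, so t = 127.848.
T = 100·t = 12785 K → 12800 K to the nearest 100 K.

12800 K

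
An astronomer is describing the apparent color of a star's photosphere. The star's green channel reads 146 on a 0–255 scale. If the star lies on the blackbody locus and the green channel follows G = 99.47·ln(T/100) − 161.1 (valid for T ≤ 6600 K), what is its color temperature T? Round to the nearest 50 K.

ln t = (146 + 161.1) / 99.47 = 3.0874.
t = e^3.0874 = 21.919.
T = 100·t = 2192 K → 2200 K to the nearest 50 K.

2200 K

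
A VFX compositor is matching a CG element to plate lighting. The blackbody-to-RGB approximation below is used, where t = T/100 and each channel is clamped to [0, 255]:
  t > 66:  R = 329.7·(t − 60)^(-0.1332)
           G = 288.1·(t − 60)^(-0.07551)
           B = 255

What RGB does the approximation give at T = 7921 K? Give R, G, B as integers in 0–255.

t = 7921/100 = 79.21; the t > 66 branch applies.
R = 329.7·(79.21 − 60)^(-0.1332) = 329.7·19.21^(-0.1332) = 329.7·0.67458 = 222.409.
G = 288.1·(79.21 − 60)^(-0.07551) = 288.1·19.21^(-0.07551) = 288.1·0.79998 = 230.475.
B = 255 by definition for t > 66.
Rounded: (222, 230, 255).

R=222, G=230, B=255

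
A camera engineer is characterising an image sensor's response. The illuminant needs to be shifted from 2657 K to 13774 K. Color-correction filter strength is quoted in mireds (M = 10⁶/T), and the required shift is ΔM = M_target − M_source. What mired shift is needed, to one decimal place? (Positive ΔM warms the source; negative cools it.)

M_source = 10⁶/2657 = 376.364; M_target = 10⁶/13774 = 72.601.
ΔM = 72.601 − 376.364 = -303.764 → -303.8 mireds, a cooling shift.

-303.8 mireds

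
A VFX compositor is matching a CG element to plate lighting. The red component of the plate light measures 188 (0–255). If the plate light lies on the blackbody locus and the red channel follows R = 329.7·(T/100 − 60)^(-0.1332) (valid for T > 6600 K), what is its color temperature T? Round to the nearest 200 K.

(t − 60)^(-0.1332) = 188/329.7 = 0.57022.
t − 60 = 0.57022^(1/-0.1332) = 0.57022^(-7.508) = 67.848, so t = 127.848.
T = 100·t = 12785 K → 12800 K to the nearest 200 K.

12800 K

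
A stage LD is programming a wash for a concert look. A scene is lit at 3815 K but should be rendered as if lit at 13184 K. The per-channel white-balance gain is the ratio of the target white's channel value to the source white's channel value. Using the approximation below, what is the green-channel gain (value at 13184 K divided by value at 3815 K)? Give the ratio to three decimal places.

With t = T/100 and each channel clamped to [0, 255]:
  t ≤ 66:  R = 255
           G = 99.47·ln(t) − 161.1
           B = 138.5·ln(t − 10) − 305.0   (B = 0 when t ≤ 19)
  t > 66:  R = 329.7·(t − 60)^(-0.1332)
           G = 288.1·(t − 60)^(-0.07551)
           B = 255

1.037

At 3815 K (t = 38.15):
  G = 99.47·ln 38.15 − 161.1 = 99.47·3.6415 − 161.1 = 201.123.
At 13184 K (t = 131.84):
  G = 288.1·(131.84 − 60)^(-0.07551) = 288.1·71.84^(-0.07551) = 288.1·0.72415 = 208.626.
Gain = 208.626 / 201.123 = 1.0373 → 1.037.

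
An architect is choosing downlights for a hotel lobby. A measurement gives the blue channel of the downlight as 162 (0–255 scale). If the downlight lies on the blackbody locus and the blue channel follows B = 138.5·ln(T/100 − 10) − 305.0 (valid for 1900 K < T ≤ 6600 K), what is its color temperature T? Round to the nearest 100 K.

ln(t − 10) = (162 + 305.0) / 138.5 = 3.3718.
t − 10 = e^3.3718 = 29.132, so t = 39.132.
T = 100·t = 3913 K → 3900 K to the nearest 100 K.

3900 K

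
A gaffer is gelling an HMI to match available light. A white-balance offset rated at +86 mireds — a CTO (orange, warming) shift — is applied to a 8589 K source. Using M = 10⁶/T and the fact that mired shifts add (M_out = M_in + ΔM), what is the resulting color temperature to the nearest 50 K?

4950 K

M_in = 10⁶/8589 = 116.43 mireds.
M_out = 116.43 + (+86) = 202.43 mireds.
T_out = 10⁶/202.43 = 4940.0 K → 4950 K.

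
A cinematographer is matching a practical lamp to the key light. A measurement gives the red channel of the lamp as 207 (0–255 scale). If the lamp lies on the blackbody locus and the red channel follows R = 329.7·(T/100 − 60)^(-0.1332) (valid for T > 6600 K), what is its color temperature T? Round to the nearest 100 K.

9300 K

(t − 60)^(-0.1332) = 207/329.7 = 0.62784.
t − 60 = 0.62784^(1/-0.1332) = 0.62784^(-7.508) = 32.933, so t = 92.933.
T = 100·t = 9293 K → 9300 K to the nearest 100 K.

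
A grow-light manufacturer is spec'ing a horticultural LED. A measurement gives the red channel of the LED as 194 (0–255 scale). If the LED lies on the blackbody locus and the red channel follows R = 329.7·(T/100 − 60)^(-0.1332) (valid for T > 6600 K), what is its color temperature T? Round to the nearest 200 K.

(t − 60)^(-0.1332) = 194/329.7 = 0.58841.
t − 60 = 0.58841^(1/-0.1332) = 0.58841^(-7.508) = 53.593, so t = 113.593.
T = 100·t = 11359 K → 11400 K to the nearest 200 K.

11400 K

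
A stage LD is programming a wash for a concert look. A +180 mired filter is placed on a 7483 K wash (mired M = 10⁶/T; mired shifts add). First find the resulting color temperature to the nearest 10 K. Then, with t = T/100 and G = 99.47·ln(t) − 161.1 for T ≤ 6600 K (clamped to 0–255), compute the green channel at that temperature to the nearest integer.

M_in = 10⁶/7483 = 133.64; M_out = 133.64 + (+180) = 313.64.
T_out = 10⁶/313.64 = 3188.4 K → 3190 K; t = 31.9.
G = 99.47·ln 31.9 − 161.1 = 99.47·3.4626 − 161.1 = 183.325.
Rounded: 183.

183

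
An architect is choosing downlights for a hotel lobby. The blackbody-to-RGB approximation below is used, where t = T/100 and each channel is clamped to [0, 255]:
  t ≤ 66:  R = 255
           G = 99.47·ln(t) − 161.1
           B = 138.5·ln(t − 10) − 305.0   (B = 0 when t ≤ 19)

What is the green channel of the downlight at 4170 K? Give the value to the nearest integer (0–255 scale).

t = 4170/100 = 41.7; the t ≤ 66 branch applies.
G = 99.47·ln 41.7 − 161.1 = 99.47·3.7305 − 161.1 = 209.973.
Rounded: 210.

210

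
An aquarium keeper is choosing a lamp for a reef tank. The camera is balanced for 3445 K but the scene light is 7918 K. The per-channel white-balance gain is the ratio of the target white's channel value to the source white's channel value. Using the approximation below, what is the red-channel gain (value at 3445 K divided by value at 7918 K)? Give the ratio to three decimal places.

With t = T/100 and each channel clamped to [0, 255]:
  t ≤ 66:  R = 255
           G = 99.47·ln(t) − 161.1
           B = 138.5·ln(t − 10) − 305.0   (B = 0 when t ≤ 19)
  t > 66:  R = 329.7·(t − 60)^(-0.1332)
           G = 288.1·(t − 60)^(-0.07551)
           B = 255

At 7918 K (t = 79.18):
  R = 329.7·(79.18 − 60)^(-0.1332) = 329.7·19.18^(-0.1332) = 329.7·0.67472 = 222.456.
At 3445 K (t = 34.45):
  R = 255 by definition for t ≤ 66.
Gain = 255.000 / 222.456 = 1.1463 → 1.146.

1.146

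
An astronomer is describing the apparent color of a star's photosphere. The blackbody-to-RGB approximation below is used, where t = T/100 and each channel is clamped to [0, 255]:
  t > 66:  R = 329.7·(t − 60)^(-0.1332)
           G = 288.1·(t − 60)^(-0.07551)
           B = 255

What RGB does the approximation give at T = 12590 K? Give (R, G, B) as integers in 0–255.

(189, 210, 255)

t = 12590/100 = 125.9; the t > 66 branch applies.
R = 329.7·(125.9 − 60)^(-0.1332) = 329.7·65.9^(-0.1332) = 329.7·0.57243 = 188.731.
G = 288.1·(125.9 − 60)^(-0.07551) = 288.1·65.9^(-0.07551) = 288.1·0.72888 = 209.990.
B = 255 by definition for t > 66.
Rounded: (189, 210, 255).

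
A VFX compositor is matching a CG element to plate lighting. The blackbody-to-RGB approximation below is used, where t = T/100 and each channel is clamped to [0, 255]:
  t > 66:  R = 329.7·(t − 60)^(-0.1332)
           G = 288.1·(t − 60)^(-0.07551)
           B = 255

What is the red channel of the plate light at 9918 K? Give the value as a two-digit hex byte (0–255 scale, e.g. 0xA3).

0xCA

t = 9918/100 = 99.18; the t > 66 branch applies.
R = 329.7·(99.18 − 60)^(-0.1332) = 329.7·39.18^(-0.1332) = 329.7·0.61348 = 202.266.
Rounded: 202; in hex, 0xCA.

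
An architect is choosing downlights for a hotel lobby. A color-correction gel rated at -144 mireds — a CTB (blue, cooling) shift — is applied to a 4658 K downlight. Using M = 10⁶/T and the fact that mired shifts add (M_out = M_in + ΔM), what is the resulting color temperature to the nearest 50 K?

14150 K

M_in = 10⁶/4658 = 214.68 mireds.
M_out = 214.68 + (-144) = 70.68 mireds.
T_out = 10⁶/70.68 = 14147.4 K → 14150 K.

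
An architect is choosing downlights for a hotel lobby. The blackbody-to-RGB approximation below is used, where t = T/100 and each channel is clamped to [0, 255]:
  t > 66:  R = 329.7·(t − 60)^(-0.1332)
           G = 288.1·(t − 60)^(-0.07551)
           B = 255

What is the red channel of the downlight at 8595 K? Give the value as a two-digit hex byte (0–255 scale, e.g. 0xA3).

0xD6

t = 8595/100 = 85.95; the t > 66 branch applies.
R = 329.7·(85.95 − 60)^(-0.1332) = 329.7·25.95^(-0.1332) = 329.7·0.64809 = 213.676.
Rounded: 214; in hex, 0xD6.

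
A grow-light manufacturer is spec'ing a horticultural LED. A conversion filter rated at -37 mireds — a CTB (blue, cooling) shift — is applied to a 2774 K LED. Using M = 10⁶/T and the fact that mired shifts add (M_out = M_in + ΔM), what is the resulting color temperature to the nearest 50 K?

3100 K

M_in = 10⁶/2774 = 360.49 mireds.
M_out = 360.49 + (-37) = 323.49 mireds.
T_out = 10⁶/323.49 = 3091.3 K → 3100 K.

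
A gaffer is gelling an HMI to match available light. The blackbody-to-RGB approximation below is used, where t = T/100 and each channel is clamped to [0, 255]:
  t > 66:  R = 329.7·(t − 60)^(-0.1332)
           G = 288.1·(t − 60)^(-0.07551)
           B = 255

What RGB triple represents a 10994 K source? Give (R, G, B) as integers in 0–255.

t = 10994/100 = 109.94; the t > 66 branch applies.
R = 329.7·(109.94 − 60)^(-0.1332) = 329.7·49.94^(-0.1332) = 329.7·0.59397 = 195.833.
G = 288.1·(109.94 − 60)^(-0.07551) = 288.1·49.94^(-0.07551) = 288.1·0.74430 = 214.434.
B = 255 by definition for t > 66.
Rounded: (196, 214, 255).

(196, 214, 255)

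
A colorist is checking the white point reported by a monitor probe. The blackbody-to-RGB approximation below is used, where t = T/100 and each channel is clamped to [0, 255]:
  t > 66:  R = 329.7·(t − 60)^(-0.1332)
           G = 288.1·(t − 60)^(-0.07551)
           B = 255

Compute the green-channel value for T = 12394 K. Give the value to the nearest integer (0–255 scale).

210

t = 12394/100 = 123.94; the t > 66 branch applies.
G = 288.1·(123.94 − 60)^(-0.07551) = 288.1·63.94^(-0.07551) = 288.1·0.73054 = 210.470.
Rounded: 210.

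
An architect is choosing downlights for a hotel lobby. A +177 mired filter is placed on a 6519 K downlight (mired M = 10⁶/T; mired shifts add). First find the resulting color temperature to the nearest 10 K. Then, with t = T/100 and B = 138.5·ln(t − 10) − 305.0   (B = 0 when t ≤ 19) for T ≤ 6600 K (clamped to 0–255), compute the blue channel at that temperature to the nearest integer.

112

M_in = 10⁶/6519 = 153.40; M_out = 153.40 + (+177) = 330.40.
T_out = 10⁶/330.40 = 3026.7 K → 3030 K; t = 30.3.
B = 138.5·ln(30.3 − 10) − 305.0 = 138.5·ln 20.3 − 305.0 = 138.5·3.0106 − 305.0 = 111.971.
Rounded: 112.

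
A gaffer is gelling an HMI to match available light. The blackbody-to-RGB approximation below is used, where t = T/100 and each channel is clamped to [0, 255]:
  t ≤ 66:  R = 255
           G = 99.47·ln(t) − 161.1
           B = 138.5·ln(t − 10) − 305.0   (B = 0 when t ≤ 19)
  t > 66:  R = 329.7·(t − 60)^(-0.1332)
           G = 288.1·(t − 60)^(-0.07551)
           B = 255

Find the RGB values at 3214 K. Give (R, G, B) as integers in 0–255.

(255, 184, 124)

t = 3214/100 = 32.14; the t ≤ 66 branch applies.
R = 255 by definition for t ≤ 66.
G = 99.47·ln 32.14 − 161.1 = 99.47·3.4701 − 161.1 = 184.071.
B = 138.5·ln(32.14 − 10) − 305.0 = 138.5·ln 22.14 − 305.0 = 138.5·3.0974 − 305.0 = 123.988.
Rounded: (255, 184, 124).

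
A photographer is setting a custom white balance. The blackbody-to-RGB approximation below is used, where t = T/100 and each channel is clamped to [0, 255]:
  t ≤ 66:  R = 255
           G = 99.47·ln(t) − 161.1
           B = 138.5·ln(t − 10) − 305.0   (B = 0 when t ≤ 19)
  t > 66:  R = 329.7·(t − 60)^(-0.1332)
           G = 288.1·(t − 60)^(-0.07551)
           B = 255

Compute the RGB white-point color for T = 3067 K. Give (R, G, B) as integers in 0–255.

t = 3067/100 = 30.67; the t ≤ 66 branch applies.
R = 255 by definition for t ≤ 66.
G = 99.47·ln 30.67 − 161.1 = 99.47·3.4233 − 161.1 = 179.414.
B = 138.5·ln(30.67 − 10) − 305.0 = 138.5·ln 20.67 − 305.0 = 138.5·3.0287 − 305.0 = 114.473.
Rounded: (255, 179, 114).

(255, 179, 114)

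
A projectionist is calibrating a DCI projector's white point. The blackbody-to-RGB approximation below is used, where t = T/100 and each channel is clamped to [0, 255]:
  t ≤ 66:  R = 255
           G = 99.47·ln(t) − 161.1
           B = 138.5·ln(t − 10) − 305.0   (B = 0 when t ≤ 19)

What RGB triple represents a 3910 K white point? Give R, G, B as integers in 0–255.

t = 3910/100 = 39.1; the t ≤ 66 branch applies.
R = 255 by definition for t ≤ 66.
G = 99.47·ln 39.1 − 161.1 = 99.47·3.6661 − 161.1 = 203.569.
B = 138.5·ln(39.1 − 10) − 305.0 = 138.5·ln 29.1 − 305.0 = 138.5·3.3707 − 305.0 = 161.847.
Rounded: (255, 204, 162).

R=255, G=204, B=162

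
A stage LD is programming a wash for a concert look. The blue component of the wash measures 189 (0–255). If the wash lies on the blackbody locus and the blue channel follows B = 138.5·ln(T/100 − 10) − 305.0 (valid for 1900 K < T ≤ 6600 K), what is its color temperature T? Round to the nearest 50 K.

4550 K

ln(t − 10) = (189 + 305.0) / 138.5 = 3.5668.
t − 10 = e^3.5668 = 35.403, so t = 45.403.
T = 100·t = 4540 K → 4550 K to the nearest 50 K.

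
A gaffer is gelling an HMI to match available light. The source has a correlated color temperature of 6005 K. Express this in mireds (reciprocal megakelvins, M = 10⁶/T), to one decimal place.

M = 10⁶ / 6005 = 166.528 → 166.5 mireds.

166.5 mireds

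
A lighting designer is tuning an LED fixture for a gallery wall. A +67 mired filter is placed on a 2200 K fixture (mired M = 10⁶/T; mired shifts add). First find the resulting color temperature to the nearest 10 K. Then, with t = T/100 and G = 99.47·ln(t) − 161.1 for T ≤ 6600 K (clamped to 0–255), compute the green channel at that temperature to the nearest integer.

133

M_in = 10⁶/2200 = 454.55; M_out = 454.55 + (+67) = 521.55.
T_out = 10⁶/521.55 = 1917.4 K → 1920 K; t = 19.2.
G = 99.47·ln 19.2 − 161.1 = 99.47·2.9549 − 161.1 = 132.825.
Rounded: 133.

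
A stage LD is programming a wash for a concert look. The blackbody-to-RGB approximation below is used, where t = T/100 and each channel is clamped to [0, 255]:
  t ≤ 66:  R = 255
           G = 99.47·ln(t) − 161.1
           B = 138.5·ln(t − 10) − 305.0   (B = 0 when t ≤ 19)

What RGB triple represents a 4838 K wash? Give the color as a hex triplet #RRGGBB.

t = 4838/100 = 48.38; the t ≤ 66 branch applies.
R = 255 by definition for t ≤ 66.
G = 99.47·ln 48.38 − 161.1 = 99.47·3.8791 − 161.1 = 224.753.
B = 138.5·ln(48.38 − 10) − 305.0 = 138.5·ln 38.38 − 305.0 = 138.5·3.6475 − 305.0 = 200.184.
Rounded: (255, 225, 200).
In hex: #FFE1C8.

#FFE1C8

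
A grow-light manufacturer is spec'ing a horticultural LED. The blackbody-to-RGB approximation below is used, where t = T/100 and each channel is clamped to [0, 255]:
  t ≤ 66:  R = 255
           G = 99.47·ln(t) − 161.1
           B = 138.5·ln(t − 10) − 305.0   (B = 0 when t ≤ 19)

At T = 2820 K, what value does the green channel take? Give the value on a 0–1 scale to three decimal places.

0.671

t = 2820/100 = 28.2; the t ≤ 66 branch applies.
G = 99.47·ln 28.2 − 161.1 = 99.47·3.3393 − 161.1 = 171.062.
On a 0–1 scale: 171.062/255 = 0.6708 → 0.671.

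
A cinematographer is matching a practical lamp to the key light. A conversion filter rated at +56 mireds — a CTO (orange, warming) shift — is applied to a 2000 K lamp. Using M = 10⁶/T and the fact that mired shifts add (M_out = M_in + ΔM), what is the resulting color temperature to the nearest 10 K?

1800 K

M_in = 10⁶/2000 = 500.00 mireds.
M_out = 500.00 + (+56) = 556.00 mireds.
T_out = 10⁶/556.00 = 1798.6 K → 1800 K.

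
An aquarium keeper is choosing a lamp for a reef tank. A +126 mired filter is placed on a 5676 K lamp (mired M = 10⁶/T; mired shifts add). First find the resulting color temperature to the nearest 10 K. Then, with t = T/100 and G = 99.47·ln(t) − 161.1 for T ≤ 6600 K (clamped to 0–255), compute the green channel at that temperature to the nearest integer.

187

M_in = 10⁶/5676 = 176.18; M_out = 176.18 + (+126) = 302.18.
T_out = 10⁶/302.18 = 3309.3 K → 3310 K; t = 33.1.
G = 99.47·ln 33.1 − 161.1 = 99.47·3.4995 − 161.1 = 186.999.
Rounded: 187.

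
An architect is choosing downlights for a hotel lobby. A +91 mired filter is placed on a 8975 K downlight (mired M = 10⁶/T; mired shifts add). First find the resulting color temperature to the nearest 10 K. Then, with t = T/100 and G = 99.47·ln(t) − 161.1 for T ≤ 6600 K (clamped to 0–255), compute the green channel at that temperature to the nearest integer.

227

M_in = 10⁶/8975 = 111.42; M_out = 111.42 + (+91) = 202.42.
T_out = 10⁶/202.42 = 4940.2 K → 4940 K; t = 49.4.
G = 99.47·ln 49.4 − 161.1 = 99.47·3.9000 − 161.1 = 226.828.
Rounded: 227.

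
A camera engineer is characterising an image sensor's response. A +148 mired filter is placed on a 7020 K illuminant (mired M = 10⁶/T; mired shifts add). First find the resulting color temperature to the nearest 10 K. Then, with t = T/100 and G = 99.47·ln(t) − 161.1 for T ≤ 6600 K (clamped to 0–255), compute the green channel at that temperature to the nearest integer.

M_in = 10⁶/7020 = 142.45; M_out = 142.45 + (+148) = 290.45.
T_out = 10⁶/290.45 = 3442.9 K → 3440 K; t = 34.4.
G = 99.47·ln 34.4 − 161.1 = 99.47·3.5381 − 161.1 = 190.830.
Rounded: 191.

191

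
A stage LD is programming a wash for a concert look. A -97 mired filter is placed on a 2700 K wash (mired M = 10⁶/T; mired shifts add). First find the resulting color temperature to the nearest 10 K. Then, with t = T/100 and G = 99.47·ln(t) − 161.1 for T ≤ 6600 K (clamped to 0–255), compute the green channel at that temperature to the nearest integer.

M_in = 10⁶/2700 = 370.37; M_out = 370.37 + (-97) = 273.37.
T_out = 10⁶/273.37 = 3658.0 K → 3660 K; t = 36.6.
G = 99.47·ln 36.6 − 161.1 = 99.47·3.6000 − 161.1 = 196.997.
Rounded: 197.

197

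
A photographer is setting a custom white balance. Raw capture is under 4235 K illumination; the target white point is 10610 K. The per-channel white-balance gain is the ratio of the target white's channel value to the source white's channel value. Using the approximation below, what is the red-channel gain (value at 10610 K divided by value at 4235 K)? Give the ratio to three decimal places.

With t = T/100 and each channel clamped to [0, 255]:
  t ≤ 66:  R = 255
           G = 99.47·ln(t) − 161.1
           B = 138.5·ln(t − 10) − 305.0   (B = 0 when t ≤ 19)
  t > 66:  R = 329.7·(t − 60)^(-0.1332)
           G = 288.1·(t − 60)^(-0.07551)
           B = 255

0.776

At 4235 K (t = 42.35):
  R = 255 by definition for t ≤ 66.
At 10610 K (t = 106.1):
  R = 329.7·(106.1 − 60)^(-0.1332) = 329.7·46.1^(-0.1332) = 329.7·0.60034 = 197.931.
Gain = 197.931 / 255.000 = 0.7762 → 0.776.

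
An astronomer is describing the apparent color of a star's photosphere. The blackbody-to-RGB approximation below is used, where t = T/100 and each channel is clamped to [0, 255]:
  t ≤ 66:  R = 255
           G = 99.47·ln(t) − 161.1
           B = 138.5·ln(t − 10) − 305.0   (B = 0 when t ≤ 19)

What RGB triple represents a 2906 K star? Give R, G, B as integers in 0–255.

R=255, G=174, B=103

t = 2906/100 = 29.06; the t ≤ 66 branch applies.
R = 255 by definition for t ≤ 66.
G = 99.47·ln 29.06 − 161.1 = 99.47·3.3694 − 161.1 = 174.051.
B = 138.5·ln(29.06 − 10) − 305.0 = 138.5·ln 19.06 − 305.0 = 138.5·2.9476 − 305.0 = 103.241.
Rounded: (255, 174, 103).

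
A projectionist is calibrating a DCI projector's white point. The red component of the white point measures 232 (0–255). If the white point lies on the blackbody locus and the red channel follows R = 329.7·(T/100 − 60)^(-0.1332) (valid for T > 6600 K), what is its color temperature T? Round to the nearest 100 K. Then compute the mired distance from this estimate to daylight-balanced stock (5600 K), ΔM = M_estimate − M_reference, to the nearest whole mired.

-43 mireds

(t − 60)^(-0.1332) = 232/329.7 = 0.70367.
t − 60 = 0.70367^(1/-0.1332) = 0.70367^(-7.508) = 13.992, so t = 73.992.
T = 100·t = 7399 K → 7400 K to the nearest 100 K.
M_estimate = 10⁶/7400 = 135.14; M_reference = 10⁶/5600 = 178.57.
ΔM = 135.14 − 178.57 = -43.44 → -43 mireds.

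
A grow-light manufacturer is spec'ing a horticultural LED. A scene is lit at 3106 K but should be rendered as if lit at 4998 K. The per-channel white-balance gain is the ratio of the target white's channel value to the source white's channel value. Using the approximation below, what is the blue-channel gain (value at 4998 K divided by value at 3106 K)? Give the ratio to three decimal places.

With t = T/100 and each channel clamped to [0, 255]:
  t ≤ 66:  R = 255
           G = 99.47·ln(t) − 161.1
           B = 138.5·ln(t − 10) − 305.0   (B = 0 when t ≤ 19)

At 3106 K (t = 31.06):
  B = 138.5·ln(31.06 − 10) − 305.0 = 138.5·ln 21.06 − 305.0 = 138.5·3.0474 − 305.0 = 117.062.
At 4998 K (t = 49.98):
  B = 138.5·ln(49.98 − 10) − 305.0 = 138.5·ln 39.98 − 305.0 = 138.5·3.6884 − 305.0 = 205.841.
Gain = 205.841 / 117.062 = 1.7584 → 1.758.

1.758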